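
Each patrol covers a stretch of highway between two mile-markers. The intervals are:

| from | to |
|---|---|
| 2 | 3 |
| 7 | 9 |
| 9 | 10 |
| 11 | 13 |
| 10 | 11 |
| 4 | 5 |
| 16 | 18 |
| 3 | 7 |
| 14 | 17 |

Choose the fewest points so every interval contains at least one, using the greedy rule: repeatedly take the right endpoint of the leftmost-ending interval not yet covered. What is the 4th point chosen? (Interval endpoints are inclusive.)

Sort by right endpoint; whenever an interval is uncovered, place a point at its right end.
By right end: [2,3]  [4,5]  [3,7]  [7,9]  [9,10]  [10,11]  [11,13]  [14,17]  [16,18]
[2,3] uncovered → point at 3; [4,5] uncovered → point at 5; [7,9] uncovered → point at 9; [10,11] uncovered → point at 11; [14,17] uncovered → point at 17.
Points: 3, 5, 9, 11, 17 (5 total).

11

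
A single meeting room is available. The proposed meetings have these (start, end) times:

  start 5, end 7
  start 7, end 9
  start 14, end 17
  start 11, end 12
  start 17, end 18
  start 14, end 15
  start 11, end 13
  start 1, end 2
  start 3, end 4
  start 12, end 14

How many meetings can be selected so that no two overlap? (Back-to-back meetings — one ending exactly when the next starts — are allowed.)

Greedy by earliest finish: after sorting by end time, pick each interval compatible with the last pick.
Sorted by end: (1,2)  (3,4)  (5,7)  (7,9)  (11,12)  (11,13)  (12,14)  (14,15)  (14,17)  (17,18)
take (1,2); take (3,4); take (5,7); take (7,9); take (11,12); skip (11,13); take (12,14); take (14,15); skip (14,17); take (17,18).
Selected 8 meetings.

8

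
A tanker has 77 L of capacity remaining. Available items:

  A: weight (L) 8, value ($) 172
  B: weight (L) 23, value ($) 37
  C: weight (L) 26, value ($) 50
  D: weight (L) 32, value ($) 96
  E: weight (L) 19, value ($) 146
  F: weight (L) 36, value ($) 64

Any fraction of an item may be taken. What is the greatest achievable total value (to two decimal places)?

448.62

Greedy by value/weight ratio, highest first.
Order: A (172/8=21.50) > E (146/19=7.68) > D (96/32=3.00) > C (50/26=1.92) > F (64/36=1.78) > B (37/23=1.61)
Fill: take A (8 @ 172) → take E (19 @ 146) → take D (32 @ 96) → take 18/26 of C → 34.62; 77/77 used.
Total value = 448.62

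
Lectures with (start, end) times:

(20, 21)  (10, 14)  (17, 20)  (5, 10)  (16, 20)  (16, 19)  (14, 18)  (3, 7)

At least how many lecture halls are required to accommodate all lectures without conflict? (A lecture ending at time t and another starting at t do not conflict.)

4

The answer is the maximum number of intervals overlapping at any instant.
starts: [3, 5, 10, 14, 16, 16, 17, 20]
ends:   [7, 10, 14, 18, 19, 20, 20, 21]
s3→1 s5→2 e7→1 e10→0 s10→1 e14→0 s14→1 s16→2 s16→3 s17→4  — peak 4.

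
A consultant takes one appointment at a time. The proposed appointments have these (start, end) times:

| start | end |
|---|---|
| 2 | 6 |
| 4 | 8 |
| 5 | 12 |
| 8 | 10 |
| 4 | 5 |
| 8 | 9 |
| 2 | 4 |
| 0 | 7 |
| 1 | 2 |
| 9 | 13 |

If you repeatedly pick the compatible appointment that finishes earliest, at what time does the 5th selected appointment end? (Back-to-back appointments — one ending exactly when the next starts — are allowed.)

By end time: (1,2), (2,4), (4,5), (2,6), (0,7), (4,8), (8,9), (8,10), (5,12), (9,13).
Pick (1,2); next start ≥ 2 → (2,4); next start ≥ 4 → (4,5); next start ≥ 5 → (8,9); next start ≥ 9 → (9,13).
Selected: (1,2) (2,4) (4,5) (8,9) (9,13)

13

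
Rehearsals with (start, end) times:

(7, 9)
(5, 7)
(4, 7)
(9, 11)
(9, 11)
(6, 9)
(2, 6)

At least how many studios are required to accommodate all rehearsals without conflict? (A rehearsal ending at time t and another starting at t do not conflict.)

starts: [2, 4, 5, 6, 7, 9, 9]
ends:   [6, 7, 7, 9, 9, 11, 11]
s2→1 s4→2 s5→3  — peak 3.

3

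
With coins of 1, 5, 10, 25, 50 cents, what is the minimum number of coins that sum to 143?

8

Greedy: take as many of the largest coin as possible, then repeat with the remainder.
143 = 2×50 + 1×25 + 1×10 + 1×5 + 3×1
Total coins = 2 + 1 + 1 + 1 + 3 = 8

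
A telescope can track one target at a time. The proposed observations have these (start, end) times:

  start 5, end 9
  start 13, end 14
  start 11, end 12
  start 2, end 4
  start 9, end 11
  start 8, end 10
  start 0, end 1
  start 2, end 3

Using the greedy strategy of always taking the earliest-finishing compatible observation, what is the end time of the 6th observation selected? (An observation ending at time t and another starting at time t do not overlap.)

14

By end time: (0,1), (2,3), (2,4), (5,9), (8,10), (9,11), (11,12), (13,14).
Pick (0,1); next start ≥ 1 → (2,3); next start ≥ 3 → (5,9); next start ≥ 9 → (9,11); next start ≥ 11 → (11,12); next start ≥ 12 → (13,14).
Selected: (0,1) (2,3) (5,9) (9,11) (11,12) (13,14)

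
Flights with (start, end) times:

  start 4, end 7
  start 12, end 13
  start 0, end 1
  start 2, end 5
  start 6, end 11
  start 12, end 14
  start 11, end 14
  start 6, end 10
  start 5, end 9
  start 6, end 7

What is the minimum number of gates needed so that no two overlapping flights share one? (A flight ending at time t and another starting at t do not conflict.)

Events (time:±→running): 0:+→1 1:-→0 2:+→1 4:+→2 5:-→1 5:+→2 6:+→3 6:+→4 6:+→5 … peak 5.

5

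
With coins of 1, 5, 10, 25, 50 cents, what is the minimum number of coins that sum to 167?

167 − 3×50→17 − 1×10→7 − 1×5→2 − 2×1→0
Total coins = 3 + 1 + 1 + 2 = 7

7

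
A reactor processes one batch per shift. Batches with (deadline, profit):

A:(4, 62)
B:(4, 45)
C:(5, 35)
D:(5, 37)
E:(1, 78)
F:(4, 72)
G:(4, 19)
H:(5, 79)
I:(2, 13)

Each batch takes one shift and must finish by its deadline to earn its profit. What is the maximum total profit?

336

By profit: H(d5,79), E(d1,78), F(d4,72), A(d4,62), B(d4,45), D(d5,37), C(d5,35), G(d4,19), I(d2,13)
H→slot 5; E→slot 1; F→slot 4; A→slot 3; B→slot 2; D skipped; C skipped; G skipped; I skipped.
Profit = 78 + 45 + 62 + 72 + 79 = 336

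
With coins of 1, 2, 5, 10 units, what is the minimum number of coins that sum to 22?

Greedy: take as many of the largest coin as possible, then repeat with the remainder.
22 = 2×10 + 1×2
Total coins = 2 + 1 = 3

3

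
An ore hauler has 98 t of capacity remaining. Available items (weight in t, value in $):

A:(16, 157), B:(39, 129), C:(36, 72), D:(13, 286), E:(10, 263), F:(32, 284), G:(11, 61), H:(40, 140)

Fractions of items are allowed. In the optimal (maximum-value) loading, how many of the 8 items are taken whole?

5

Sort by value per unit weight and fill in that order.
Order: E (263/10=26.30) > D (286/13=22.00) > A (157/16=9.81) > F (284/32=8.88) > G (61/11=5.55) > H (140/40=3.50) > B (129/39=3.31) > C (72/36=2.00)
Fill: take E (10 @ 263) → take D (13 @ 286) → take A (16 @ 157) → take F (32 @ 284) → take G (11 @ 61) → take 16/40 of H → 56.00; 98/98 used.
5 item(s) taken whole; one partial (take 16/40 of H).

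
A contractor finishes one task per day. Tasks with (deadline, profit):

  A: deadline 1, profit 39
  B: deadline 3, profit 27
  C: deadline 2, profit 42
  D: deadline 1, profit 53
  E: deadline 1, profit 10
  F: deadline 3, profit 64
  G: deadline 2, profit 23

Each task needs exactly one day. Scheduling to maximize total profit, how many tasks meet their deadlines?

Take jobs in profit order; each goes to the latest open slot no later than its deadline.
By profit: F(d3,64), D(d1,53), C(d2,42), A(d1,39), B(d3,27), G(d2,23), E(d1,10)
F→slot 3; D→slot 1; C→slot 2; A skipped; B skipped; G skipped; E skipped.
3 of 7 scheduled.

3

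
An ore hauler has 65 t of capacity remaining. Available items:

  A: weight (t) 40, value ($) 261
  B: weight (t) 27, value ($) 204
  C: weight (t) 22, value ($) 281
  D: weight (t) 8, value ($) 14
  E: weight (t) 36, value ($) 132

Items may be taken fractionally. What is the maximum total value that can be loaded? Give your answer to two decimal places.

Sort by value per unit weight and fill in that order.
Ratios (sorted): C 12.77, B 7.56, A 6.53, E 3.67, D 1.75
take C (22 @ 281); take B (27 @ 204); take 16/40 of A → 104.40. Capacity used 65/65.
Total value = 589.40

589.40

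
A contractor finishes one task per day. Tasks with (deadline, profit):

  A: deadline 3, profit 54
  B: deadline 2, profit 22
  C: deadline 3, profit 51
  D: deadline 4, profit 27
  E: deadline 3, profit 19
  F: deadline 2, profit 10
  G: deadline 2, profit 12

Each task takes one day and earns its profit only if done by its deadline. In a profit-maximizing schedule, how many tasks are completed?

Sort by profit descending; place each in the latest free slot ≤ its deadline.
By profit: A(d3,54), C(d3,51), D(d4,27), B(d2,22), E(d3,19), G(d2,12), F(d2,10)
A→slot 3; C→slot 2; D→slot 4; B→slot 1; E skipped; G skipped; F skipped.
4 of 7 scheduled.

4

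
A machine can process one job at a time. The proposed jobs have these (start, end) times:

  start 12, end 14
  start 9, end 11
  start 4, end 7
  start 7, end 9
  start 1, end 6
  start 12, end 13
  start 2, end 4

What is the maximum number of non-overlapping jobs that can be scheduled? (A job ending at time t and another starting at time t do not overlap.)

By end time: (2,4), (1,6), (4,7), (7,9), (9,11), (12,13), (12,14).
Pick (2,4); next start ≥ 4 → (4,7); next start ≥ 7 → (7,9); next start ≥ 9 → (9,11); next start ≥ 11 → (12,13).
Selected 5 jobs.

5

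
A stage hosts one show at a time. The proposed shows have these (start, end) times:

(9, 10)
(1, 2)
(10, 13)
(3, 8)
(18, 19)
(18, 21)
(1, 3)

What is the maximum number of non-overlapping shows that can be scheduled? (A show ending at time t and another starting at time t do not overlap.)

5

Greedy by earliest finish: after sorting by end time, pick each interval compatible with the last pick.
By end time: (1,2), (1,3), (3,8), (9,10), (10,13), (18,19), (18,21).
Pick (1,2); next start ≥ 2 → (3,8); next start ≥ 8 → (9,10); next start ≥ 10 → (10,13); next start ≥ 13 → (18,19).
Selected 5 shows.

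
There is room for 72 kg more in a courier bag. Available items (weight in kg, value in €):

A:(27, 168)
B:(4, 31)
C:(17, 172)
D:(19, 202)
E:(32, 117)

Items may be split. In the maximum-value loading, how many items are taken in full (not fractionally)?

Ratios (sorted): D 10.63, C 10.12, B 7.75, A 6.22, E 3.66
take D (19 @ 202); take C (17 @ 172); take B (4 @ 31); take A (27 @ 168); take 5/32 of E → 18.28. Capacity used 72/72.
4 item(s) taken whole; one partial (take 5/32 of E).

4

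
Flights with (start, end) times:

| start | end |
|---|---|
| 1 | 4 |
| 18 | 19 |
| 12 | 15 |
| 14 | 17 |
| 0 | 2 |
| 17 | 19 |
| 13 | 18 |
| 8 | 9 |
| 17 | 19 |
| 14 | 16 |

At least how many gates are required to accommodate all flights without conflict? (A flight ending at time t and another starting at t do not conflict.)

4

Events (time:±→running): 0:+→1 1:+→2 2:-→1 4:-→0 8:+→1 9:-→0 12:+→1 13:+→2 14:+→3 14:+→4 … peak 4.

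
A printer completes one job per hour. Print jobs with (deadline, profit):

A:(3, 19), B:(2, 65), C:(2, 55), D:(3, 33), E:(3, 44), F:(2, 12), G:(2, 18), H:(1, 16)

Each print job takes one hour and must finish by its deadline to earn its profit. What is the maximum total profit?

By profit: B(d2,65), C(d2,55), E(d3,44), D(d3,33), A(d3,19), G(d2,18), H(d1,16), F(d2,12)
B→slot 2; C→slot 1; E→slot 3; D skipped; A skipped; G skipped; H skipped; F skipped.
Profit = 55 + 65 + 44 = 164

164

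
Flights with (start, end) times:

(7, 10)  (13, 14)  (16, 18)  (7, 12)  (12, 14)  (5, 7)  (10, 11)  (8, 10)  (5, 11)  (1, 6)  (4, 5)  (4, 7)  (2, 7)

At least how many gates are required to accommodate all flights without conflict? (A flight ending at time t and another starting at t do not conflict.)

5

starts: [1, 2, 4, 4, 5, 5, 7, 7, 8, 10, 12, 13, 16]
ends:   [5, 6, 7, 7, 7, 10, 10, 11, 11, 12, 14, 14, 18]
s1→1 s2→2 s4→3 s4→4 e5→3 s5→4 s5→5  — peak 5.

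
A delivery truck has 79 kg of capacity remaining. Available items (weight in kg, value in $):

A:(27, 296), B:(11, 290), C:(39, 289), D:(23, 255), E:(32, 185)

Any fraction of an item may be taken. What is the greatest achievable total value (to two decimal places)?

Order: B (290/11=26.36) > D (255/23=11.09) > A (296/27=10.96) > C (289/39=7.41) > E (185/32=5.78)
Fill: take B (11 @ 290) → take D (23 @ 255) → take A (27 @ 296) → take 18/39 of C → 133.38; 79/79 used.
Total value = 974.38

974.38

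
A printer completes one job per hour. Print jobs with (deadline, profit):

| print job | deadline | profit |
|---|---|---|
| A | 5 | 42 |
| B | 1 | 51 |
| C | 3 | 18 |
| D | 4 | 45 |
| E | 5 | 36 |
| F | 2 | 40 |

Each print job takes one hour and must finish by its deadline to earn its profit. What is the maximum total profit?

214

Profit order: B=51 D=45 A=42 F=40 E=36 C=18
Assign: B→slot 1, D→slot 4, A→slot 5, F→slot 2, E→slot 3, C skipped.
Slots: [1:B] [2:F] [3:E] [4:D] [5:A]
Profit = 51 + 40 + 36 + 45 + 42 = 214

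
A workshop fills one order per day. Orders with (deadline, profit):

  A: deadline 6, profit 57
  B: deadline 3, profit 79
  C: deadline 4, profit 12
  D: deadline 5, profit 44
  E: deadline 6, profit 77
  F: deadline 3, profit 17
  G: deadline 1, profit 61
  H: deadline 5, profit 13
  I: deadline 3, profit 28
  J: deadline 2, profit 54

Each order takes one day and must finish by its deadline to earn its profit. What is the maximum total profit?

By profit: B(d3,79), E(d6,77), G(d1,61), A(d6,57), J(d2,54), D(d5,44), I(d3,28), F(d3,17), H(d5,13), C(d4,12)
B→slot 3; E→slot 6; G→slot 1; A→slot 5; J→slot 2; D→slot 4; I skipped; F skipped; H skipped; C skipped.
Profit = 61 + 54 + 79 + 44 + 57 + 77 = 372

372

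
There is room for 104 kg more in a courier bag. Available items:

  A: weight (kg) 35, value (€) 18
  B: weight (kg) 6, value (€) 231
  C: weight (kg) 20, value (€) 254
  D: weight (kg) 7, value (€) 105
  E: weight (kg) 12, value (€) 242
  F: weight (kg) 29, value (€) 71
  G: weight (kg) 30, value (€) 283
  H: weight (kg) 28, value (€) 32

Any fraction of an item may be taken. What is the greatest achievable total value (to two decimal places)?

Greedy by value/weight ratio, highest first.
Ratios (sorted): B 38.50, E 20.17, D 15.00, C 12.70, G 9.43, F 2.45, H 1.14, A 0.51
take B (6 @ 231); take E (12 @ 242); take D (7 @ 105); take C (20 @ 254); take G (30 @ 283); take F (29 @ 71). Capacity used 104/104.
Total value = 1186.00

1186.00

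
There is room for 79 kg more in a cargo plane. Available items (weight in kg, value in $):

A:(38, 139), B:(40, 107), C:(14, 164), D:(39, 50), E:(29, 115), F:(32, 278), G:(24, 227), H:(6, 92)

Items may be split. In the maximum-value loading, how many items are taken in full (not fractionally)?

Order: H (92/6=15.33) > C (164/14=11.71) > G (227/24=9.46) > F (278/32=8.69) > E (115/29=3.97) > A (139/38=3.66) > B (107/40=2.67) > D (50/39=1.28)
Fill: take H (6 @ 92) → take C (14 @ 164) → take G (24 @ 227) → take F (32 @ 278) → take 3/29 of E → 11.90; 79/79 used.
4 item(s) taken whole; one partial (take 3/29 of E).

4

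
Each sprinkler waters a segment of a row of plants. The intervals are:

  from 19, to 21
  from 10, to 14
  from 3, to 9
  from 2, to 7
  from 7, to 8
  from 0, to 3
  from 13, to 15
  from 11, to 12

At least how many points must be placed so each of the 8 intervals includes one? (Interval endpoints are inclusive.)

Sorted: [0,3] [2,7] [7,8] [3,9] [11,12] [10,14] [13,15] [19,21]
{[0,3],[2,7]} hit by 3; {[7,8],[3,9]} hit by 8; {[11,12],[10,14]} hit by 12; {[13,15]} hit by 15; {[19,21]} hit by 21.
Points: 3, 8, 12, 15, 21 (5 total).

5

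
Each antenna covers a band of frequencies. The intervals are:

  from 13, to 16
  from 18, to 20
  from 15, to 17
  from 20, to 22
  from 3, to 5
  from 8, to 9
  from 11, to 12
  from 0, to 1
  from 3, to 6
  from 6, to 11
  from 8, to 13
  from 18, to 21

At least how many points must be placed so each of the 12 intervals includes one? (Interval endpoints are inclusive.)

Sorted: [0,1] [3,5] [3,6] [8,9] [6,11] [11,12] [8,13] [13,16] [15,17] [18,20] [18,21] [20,22]
{[0,1]} hit by 1; {[3,5],[3,6]} hit by 5; {[8,9],[6,11]} hit by 9; {[11,12],[8,13]} hit by 12; {[13,16],[15,17]} hit by 16; {[18,20],[18,21],[20,22]} hit by 20.
Points: 1, 5, 9, 12, 16, 20 (6 total).

6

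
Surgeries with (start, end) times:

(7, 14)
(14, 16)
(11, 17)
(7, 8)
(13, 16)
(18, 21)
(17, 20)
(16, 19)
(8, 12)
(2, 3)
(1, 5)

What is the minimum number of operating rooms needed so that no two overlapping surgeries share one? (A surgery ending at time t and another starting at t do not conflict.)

Count concurrent intervals with a sweep; the peak is the room count.
starts: [1, 2, 7, 7, 8, 11, 13, 14, 16, 17, 18]
ends:   [3, 5, 8, 12, 14, 16, 16, 17, 19, 20, 21]
s1→1 s2→2 e3→1 e5→0 s7→1 s7→2 e8→1 s8→2 s11→3  — peak 3.

3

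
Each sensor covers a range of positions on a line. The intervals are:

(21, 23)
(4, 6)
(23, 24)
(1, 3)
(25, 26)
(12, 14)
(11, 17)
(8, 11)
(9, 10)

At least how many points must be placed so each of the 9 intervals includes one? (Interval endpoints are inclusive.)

By right end: [1,3]  [4,6]  [9,10]  [8,11]  [12,14]  [11,17]  [21,23]  [23,24]  [25,26]
[1,3] uncovered → point at 3; [4,6] uncovered → point at 6; [9,10] uncovered → point at 10; [12,14] uncovered → point at 14; [21,23] uncovered → point at 23; [25,26] uncovered → point at 26.
Points: 3, 6, 10, 14, 23, 26 (6 total).

6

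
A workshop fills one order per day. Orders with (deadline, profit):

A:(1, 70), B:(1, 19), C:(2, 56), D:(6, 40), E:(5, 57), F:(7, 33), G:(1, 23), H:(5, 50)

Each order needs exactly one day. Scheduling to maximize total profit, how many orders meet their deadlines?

Sort by profit descending; place each in the latest free slot ≤ its deadline.
Profit order: A=70 E=57 C=56 H=50 D=40 F=33 G=23 B=19
Assign: A→slot 1, E→slot 5, C→slot 2, H→slot 4, D→slot 6, F→slot 7, G skipped, B skipped.
Slots: [1:A] [2:C] [4:H] [5:E] [6:D] [7:F]
6 of 8 scheduled.

6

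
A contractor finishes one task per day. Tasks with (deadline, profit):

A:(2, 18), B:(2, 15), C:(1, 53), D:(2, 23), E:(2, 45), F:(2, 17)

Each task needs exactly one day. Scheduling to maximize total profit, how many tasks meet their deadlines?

Take jobs in profit order; each goes to the latest open slot no later than its deadline.
By profit: C(d1,53), E(d2,45), D(d2,23), A(d2,18), F(d2,17), B(d2,15)
C→slot 1; E→slot 2; D skipped; A skipped; F skipped; B skipped.
2 of 6 scheduled.

2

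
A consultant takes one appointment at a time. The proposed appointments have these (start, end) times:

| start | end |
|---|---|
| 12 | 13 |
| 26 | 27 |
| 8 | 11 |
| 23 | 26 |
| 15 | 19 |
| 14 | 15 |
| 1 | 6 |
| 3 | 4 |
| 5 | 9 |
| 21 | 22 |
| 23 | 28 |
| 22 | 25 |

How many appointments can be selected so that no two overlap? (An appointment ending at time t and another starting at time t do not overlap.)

8

Sort by end time and greedily take each interval whose start is ≥ the last chosen end.
Sorted by end: (3,4)  (1,6)  (5,9)  (8,11)  (12,13)  (14,15)  (15,19)  (21,22)  (22,25)  (23,26)  (26,27)  (23,28)
take (3,4); skip (1,6); take (5,9); take (12,13); take (14,15); take (15,19); take (21,22); take (22,25); skip (23,26); take (26,27); skip (23,28).
Selected 8 appointments.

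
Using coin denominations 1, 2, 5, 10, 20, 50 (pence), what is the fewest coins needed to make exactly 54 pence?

3

Greedy: take as many of the largest coin as possible, then repeat with the remainder.
54 − 1×50→4 − 2×2→0
Total coins = 1 + 2 = 3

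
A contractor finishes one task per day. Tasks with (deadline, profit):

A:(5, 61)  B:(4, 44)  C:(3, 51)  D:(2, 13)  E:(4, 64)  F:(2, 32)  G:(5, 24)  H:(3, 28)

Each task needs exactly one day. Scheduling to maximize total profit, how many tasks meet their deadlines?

5

Take jobs in profit order; each goes to the latest open slot no later than its deadline.
By profit: E(d4,64), A(d5,61), C(d3,51), B(d4,44), F(d2,32), H(d3,28), G(d5,24), D(d2,13)
E→slot 4; A→slot 5; C→slot 3; B→slot 2; F→slot 1; H skipped; G skipped; D skipped.
5 of 8 scheduled.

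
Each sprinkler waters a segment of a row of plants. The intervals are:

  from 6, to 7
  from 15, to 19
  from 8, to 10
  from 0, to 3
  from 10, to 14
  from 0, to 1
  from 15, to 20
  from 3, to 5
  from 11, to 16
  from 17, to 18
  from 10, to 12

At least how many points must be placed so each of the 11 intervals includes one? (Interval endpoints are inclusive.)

By right end: [0,1]  [0,3]  [3,5]  [6,7]  [8,10]  [10,12]  [10,14]  [11,16]  [17,18]  [15,19]  [15,20]
[0,1] uncovered → point at 1; [3,5] uncovered → point at 5; [6,7] uncovered → point at 7; [8,10] uncovered → point at 10; [11,16] uncovered → point at 16; [17,18] uncovered → point at 18.
Points: 1, 5, 7, 10, 16, 18 (6 total).

6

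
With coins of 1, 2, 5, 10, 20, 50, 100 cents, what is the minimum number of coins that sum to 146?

Greedy: take as many of the largest coin as possible, then repeat with the remainder.
146 − 1×100→46 − 2×20→6 − 1×5→1 − 1×1→0
Total coins = 1 + 2 + 1 + 1 = 5

5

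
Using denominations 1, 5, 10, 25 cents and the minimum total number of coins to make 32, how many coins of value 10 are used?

0

32 − 1×25→7 − 1×5→2 − 2×1→0
Count of 10: 0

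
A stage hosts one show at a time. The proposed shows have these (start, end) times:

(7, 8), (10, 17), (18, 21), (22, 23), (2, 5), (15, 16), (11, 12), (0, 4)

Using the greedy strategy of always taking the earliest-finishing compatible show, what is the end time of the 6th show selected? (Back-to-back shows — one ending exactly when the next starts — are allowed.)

By end time: (0,4), (2,5), (7,8), (11,12), (15,16), (10,17), (18,21), (22,23).
Pick (0,4); next start ≥ 4 → (7,8); next start ≥ 8 → (11,12); next start ≥ 12 → (15,16); next start ≥ 16 → (18,21); next start ≥ 21 → (22,23).
Selected: (0,4) (7,8) (11,12) (15,16) (18,21) (22,23)

23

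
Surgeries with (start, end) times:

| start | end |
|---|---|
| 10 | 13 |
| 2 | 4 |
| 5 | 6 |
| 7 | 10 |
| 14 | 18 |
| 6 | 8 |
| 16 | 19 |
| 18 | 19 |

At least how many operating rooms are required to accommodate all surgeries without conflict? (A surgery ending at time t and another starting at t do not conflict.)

Count concurrent intervals with a sweep; the peak is the room count.
starts: [2, 5, 6, 7, 10, 14, 16, 18]
ends:   [4, 6, 8, 10, 13, 18, 19, 19]
s2→1 e4→0 s5→1 e6→0 s6→1 s7→2  — peak 2.

2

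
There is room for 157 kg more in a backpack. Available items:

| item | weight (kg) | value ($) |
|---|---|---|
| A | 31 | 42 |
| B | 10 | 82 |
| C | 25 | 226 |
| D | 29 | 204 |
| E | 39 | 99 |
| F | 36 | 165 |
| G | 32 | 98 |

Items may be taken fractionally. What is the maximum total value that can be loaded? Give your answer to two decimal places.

838.46

Order: C (226/25=9.04) > B (82/10=8.20) > D (204/29=7.03) > F (165/36=4.58) > G (98/32=3.06) > E (99/39=2.54) > A (42/31=1.35)
Fill: take C (25 @ 226) → take B (10 @ 82) → take D (29 @ 204) → take F (36 @ 165) → take G (32 @ 98) → take 25/39 of E → 63.46; 157/157 used.
Total value = 838.46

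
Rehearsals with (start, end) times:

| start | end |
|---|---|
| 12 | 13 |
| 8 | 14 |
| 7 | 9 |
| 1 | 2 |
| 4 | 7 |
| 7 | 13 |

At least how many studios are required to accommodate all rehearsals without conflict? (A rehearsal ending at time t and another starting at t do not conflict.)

The answer is the maximum number of intervals overlapping at any instant.
Events (time:±→running): 1:+→1 2:-→0 4:+→1 7:-→0 7:+→1 7:+→2 8:+→3 … peak 3.

3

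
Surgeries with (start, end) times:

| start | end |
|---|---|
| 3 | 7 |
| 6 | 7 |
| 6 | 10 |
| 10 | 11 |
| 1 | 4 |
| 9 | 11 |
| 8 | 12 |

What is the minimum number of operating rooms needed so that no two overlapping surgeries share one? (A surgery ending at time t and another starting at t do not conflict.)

3

Events (time:±→running): 1:+→1 3:+→2 4:-→1 6:+→2 6:+→3 … peak 3.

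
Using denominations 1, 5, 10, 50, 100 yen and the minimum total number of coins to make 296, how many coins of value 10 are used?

Use the largest denomination that fits, subtract, and repeat.
296 − 2×100→96 − 1×50→46 − 4×10→6 − 1×5→1 − 1×1→0
Count of 10: 4

4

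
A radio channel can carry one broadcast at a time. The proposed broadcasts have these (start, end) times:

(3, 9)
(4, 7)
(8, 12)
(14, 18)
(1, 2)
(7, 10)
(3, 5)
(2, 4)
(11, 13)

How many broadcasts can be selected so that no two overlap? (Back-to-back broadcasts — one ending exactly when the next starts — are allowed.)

Order by finish time; keep every interval that doesn't clash with the previous kept one.
By end time: (1,2), (2,4), (3,5), (4,7), (3,9), (7,10), (8,12), (11,13), (14,18).
Pick (1,2); next start ≥ 2 → (2,4); next start ≥ 4 → (4,7); next start ≥ 7 → (7,10); next start ≥ 10 → (11,13); next start ≥ 13 → (14,18).
Selected 6 broadcasts.

6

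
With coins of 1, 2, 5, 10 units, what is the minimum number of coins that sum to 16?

3

16 − 1×10→6 − 1×5→1 − 1×1→0
Total coins = 1 + 1 + 1 = 3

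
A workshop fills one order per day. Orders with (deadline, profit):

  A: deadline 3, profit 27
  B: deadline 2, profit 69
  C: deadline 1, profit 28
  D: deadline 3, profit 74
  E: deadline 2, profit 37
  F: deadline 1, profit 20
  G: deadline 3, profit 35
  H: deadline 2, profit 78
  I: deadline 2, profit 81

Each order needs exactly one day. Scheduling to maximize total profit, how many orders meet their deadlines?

3

By profit: I(d2,81), H(d2,78), D(d3,74), B(d2,69), E(d2,37), G(d3,35), C(d1,28), A(d3,27), F(d1,20)
I→slot 2; H→slot 1; D→slot 3; B skipped; E skipped; G skipped; C skipped; A skipped; F skipped.
3 of 9 scheduled.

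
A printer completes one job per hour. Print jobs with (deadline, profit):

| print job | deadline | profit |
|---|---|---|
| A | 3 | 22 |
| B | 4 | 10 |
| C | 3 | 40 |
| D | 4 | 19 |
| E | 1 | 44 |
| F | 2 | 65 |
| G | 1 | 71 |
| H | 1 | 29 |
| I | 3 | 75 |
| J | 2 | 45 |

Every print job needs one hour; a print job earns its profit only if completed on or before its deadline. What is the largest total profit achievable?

230

Take jobs in profit order; each goes to the latest open slot no later than its deadline.
By profit: I(d3,75), G(d1,71), F(d2,65), J(d2,45), E(d1,44), C(d3,40), H(d1,29), A(d3,22), D(d4,19), B(d4,10)
I→slot 3; G→slot 1; F→slot 2; J skipped; E skipped; C skipped; H skipped; A skipped; D→slot 4; B skipped.
Profit = 71 + 65 + 75 + 19 = 230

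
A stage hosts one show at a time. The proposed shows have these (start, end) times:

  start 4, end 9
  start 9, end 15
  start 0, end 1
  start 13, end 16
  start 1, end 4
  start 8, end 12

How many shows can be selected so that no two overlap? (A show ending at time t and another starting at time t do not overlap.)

Order by finish time; keep every interval that doesn't clash with the previous kept one.
Sorted by end: (0,1)  (1,4)  (4,9)  (8,12)  (9,15)  (13,16)
take (0,1); take (1,4); take (4,9); take (9,15).
Selected 4 shows.

4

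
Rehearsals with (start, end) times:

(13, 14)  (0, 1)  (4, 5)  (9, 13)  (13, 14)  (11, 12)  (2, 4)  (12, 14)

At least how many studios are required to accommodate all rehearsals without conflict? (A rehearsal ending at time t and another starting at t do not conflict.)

The answer is the maximum number of intervals overlapping at any instant.
starts: [0, 2, 4, 9, 11, 12, 13, 13]
ends:   [1, 4, 5, 12, 13, 14, 14, 14]
s0→1 e1→0 s2→1 e4→0 s4→1 e5→0 s9→1 s11→2 e12→1 s12→2 e13→1 s13→2 s13→3  — peak 3.

3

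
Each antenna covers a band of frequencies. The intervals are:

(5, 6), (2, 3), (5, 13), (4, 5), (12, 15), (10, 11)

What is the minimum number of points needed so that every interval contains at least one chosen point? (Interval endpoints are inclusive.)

4

Process intervals by earliest right end; each time one isn't hit yet, stab at its right endpoint.
Sorted: [2,3] [4,5] [5,6] [10,11] [5,13] [12,15]
{[2,3]} hit by 3; {[4,5],[5,6]} hit by 5; {[10,11],[5,13]} hit by 11; {[12,15]} hit by 15.
Points: 3, 5, 11, 15 (4 total).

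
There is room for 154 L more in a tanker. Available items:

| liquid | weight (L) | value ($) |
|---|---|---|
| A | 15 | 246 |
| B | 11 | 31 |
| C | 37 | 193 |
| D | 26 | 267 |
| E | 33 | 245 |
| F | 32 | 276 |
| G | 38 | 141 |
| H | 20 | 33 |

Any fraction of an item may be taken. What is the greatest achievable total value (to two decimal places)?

Greedy by value/weight ratio, highest first.
Order: A (246/15=16.40) > D (267/26=10.27) > F (276/32=8.62) > E (245/33=7.42) > C (193/37=5.22) > G (141/38=3.71) > B (31/11=2.82) > H (33/20=1.65)
Fill: take A (15 @ 246) → take D (26 @ 267) → take F (32 @ 276) → take E (33 @ 245) → take C (37 @ 193) → take 11/38 of G → 40.82; 154/154 used.
Total value = 1267.82

1267.82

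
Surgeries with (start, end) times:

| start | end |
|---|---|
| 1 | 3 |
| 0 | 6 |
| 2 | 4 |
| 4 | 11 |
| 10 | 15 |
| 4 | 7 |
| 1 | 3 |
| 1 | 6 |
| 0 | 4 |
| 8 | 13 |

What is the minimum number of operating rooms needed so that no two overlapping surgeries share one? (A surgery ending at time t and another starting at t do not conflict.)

6

Count concurrent intervals with a sweep; the peak is the room count.
starts: [0, 0, 1, 1, 1, 2, 4, 4, 8, 10]
ends:   [3, 3, 4, 4, 6, 6, 7, 11, 13, 15]
s0→1 s0→2 s1→3 s1→4 s1→5 s2→6  — peak 6.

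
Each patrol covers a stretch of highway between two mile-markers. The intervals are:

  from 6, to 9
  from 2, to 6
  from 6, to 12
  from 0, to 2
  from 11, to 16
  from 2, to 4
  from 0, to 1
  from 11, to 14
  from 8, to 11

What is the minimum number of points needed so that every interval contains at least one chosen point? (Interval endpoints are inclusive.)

4

Process intervals by earliest right end; each time one isn't hit yet, stab at its right endpoint.
By right end: [0,1]  [0,2]  [2,4]  [2,6]  [6,9]  [8,11]  [6,12]  [11,14]  [11,16]
[0,1] uncovered → point at 1; [2,4] uncovered → point at 4; [6,9] uncovered → point at 9; [11,14] uncovered → point at 14.
Points: 1, 4, 9, 14 (4 total).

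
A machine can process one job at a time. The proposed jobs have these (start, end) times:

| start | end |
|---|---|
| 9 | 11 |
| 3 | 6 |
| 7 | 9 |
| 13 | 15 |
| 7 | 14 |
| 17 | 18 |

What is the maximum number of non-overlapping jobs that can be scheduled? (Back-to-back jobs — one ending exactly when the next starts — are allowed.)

Order by finish time; keep every interval that doesn't clash with the previous kept one.
By end time: (3,6), (7,9), (9,11), (7,14), (13,15), (17,18).
Pick (3,6); next start ≥ 6 → (7,9); next start ≥ 9 → (9,11); next start ≥ 11 → (13,15); next start ≥ 15 → (17,18).
Selected 5 jobs.

5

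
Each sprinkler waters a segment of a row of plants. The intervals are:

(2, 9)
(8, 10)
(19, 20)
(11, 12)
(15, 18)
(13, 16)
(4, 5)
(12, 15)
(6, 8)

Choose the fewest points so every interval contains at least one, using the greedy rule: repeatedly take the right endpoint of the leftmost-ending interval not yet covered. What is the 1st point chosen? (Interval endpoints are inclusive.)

5

Sorted: [4,5] [6,8] [2,9] [8,10] [11,12] [12,15] [13,16] [15,18] [19,20]
{[4,5]} hit by 5; {[6,8],[2,9],[8,10]} hit by 8; {[11,12],[12,15]} hit by 12; {[13,16],[15,18]} hit by 16; {[19,20]} hit by 20.
Points: 5, 8, 12, 16, 20 (5 total).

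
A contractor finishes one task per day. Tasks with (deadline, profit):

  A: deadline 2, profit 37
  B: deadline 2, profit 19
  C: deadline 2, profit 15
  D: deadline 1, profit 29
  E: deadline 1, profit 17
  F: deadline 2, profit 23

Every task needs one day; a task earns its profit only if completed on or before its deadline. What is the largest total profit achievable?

66

By profit: A(d2,37), D(d1,29), F(d2,23), B(d2,19), E(d1,17), C(d2,15)
A→slot 2; D→slot 1; F skipped; B skipped; E skipped; C skipped.
Profit = 29 + 37 = 66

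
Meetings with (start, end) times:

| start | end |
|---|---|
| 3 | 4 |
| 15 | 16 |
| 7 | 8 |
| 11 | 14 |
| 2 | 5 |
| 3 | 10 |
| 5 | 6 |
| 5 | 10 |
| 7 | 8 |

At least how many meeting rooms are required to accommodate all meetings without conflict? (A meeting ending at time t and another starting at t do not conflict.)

Events (time:±→running): 2:+→1 3:+→2 3:+→3 4:-→2 5:-→1 5:+→2 5:+→3 6:-→2 7:+→3 7:+→4 … peak 4.

4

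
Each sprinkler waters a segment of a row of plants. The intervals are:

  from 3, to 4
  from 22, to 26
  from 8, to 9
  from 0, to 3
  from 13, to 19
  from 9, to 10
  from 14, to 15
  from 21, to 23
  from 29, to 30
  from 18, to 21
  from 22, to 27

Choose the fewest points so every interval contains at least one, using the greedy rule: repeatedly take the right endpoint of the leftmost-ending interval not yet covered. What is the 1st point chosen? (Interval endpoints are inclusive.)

Sort by right endpoint; whenever an interval is uncovered, place a point at its right end.
By right end: [0,3]  [3,4]  [8,9]  [9,10]  [14,15]  [13,19]  [18,21]  [21,23]  [22,26]  [22,27]  [29,30]
[0,3] uncovered → point at 3; [8,9] uncovered → point at 9; [14,15] uncovered → point at 15; [18,21] uncovered → point at 21; [22,26] uncovered → point at 26; [29,30] uncovered → point at 30.
Points: 3, 9, 15, 21, 26, 30 (6 total).

3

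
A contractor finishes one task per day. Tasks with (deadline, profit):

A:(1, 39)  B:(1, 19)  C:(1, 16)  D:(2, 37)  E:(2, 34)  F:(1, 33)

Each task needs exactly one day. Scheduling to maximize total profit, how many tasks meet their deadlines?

Sort by profit descending; place each in the latest free slot ≤ its deadline.
Profit order: A=39 D=37 E=34 F=33 B=19 C=16
Assign: A→slot 1, D→slot 2, E skipped, F skipped, B skipped, C skipped.
Slots: [1:A] [2:D]
2 of 6 scheduled.

2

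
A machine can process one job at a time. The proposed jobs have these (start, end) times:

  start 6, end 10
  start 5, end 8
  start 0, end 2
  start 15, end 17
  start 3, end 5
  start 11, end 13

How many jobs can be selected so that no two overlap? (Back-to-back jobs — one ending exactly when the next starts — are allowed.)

5

Sorted by end: (0,2)  (3,5)  (5,8)  (6,10)  (11,13)  (15,17)
take (0,2); take (3,5); take (5,8); take (11,13); take (15,17).
Selected 5 jobs.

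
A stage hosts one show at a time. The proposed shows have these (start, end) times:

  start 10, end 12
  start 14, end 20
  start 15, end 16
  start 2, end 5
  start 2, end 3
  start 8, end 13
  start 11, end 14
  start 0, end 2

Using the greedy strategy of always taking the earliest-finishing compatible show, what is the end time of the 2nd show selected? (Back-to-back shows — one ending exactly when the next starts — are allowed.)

3

By end time: (0,2), (2,3), (2,5), (10,12), (8,13), (11,14), (15,16), (14,20).
Pick (0,2); next start ≥ 2 → (2,3); next start ≥ 3 → (10,12); next start ≥ 12 → (15,16).
Selected: (0,2) (2,3) (10,12) (15,16)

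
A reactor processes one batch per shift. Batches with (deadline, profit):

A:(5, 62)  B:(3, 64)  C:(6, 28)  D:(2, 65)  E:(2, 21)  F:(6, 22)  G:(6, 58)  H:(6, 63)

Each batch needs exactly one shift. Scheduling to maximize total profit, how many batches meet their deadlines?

Sort by profit descending; place each in the latest free slot ≤ its deadline.
Profit order: D=65 B=64 H=63 A=62 G=58 C=28 F=22 E=21
Assign: D→slot 2, B→slot 3, H→slot 6, A→slot 5, G→slot 4, C→slot 1, F skipped, E skipped.
Slots: [1:C] [2:D] [3:B] [4:G] [5:A] [6:H]
6 of 8 scheduled.

6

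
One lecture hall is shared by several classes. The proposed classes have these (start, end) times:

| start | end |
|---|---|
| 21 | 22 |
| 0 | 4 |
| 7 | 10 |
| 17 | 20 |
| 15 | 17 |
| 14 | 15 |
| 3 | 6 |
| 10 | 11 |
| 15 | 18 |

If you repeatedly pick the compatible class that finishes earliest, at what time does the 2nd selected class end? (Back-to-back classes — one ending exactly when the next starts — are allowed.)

10

Greedy by earliest finish: after sorting by end time, pick each interval compatible with the last pick.
Sorted by end: (0,4)  (3,6)  (7,10)  (10,11)  (14,15)  (15,17)  (15,18)  (17,20)  (21,22)
take (0,4); take (7,10); take (10,11); take (14,15); take (15,17); take (17,20); take (21,22).
Selected: (0,4) (7,10) (10,11) (14,15) (15,17) (17,20) (21,22)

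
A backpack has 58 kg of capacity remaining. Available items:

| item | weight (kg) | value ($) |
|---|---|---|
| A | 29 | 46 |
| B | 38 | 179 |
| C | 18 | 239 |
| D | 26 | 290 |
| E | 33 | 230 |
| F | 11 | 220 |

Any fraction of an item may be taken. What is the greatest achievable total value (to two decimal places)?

Sort by value per unit weight and fill in that order.
Ratios (sorted): F 20.00, C 13.28, D 11.15, E 6.97, B 4.71, A 1.59
take F (11 @ 220); take C (18 @ 239); take D (26 @ 290); take 3/33 of E → 20.91. Capacity used 58/58.
Total value = 769.91

769.91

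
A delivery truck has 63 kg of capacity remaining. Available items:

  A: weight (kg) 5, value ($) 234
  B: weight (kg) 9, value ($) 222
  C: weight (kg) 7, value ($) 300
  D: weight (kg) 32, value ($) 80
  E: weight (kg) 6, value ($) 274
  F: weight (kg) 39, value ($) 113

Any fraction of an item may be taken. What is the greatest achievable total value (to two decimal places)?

Greedy by value/weight ratio, highest first.
Ratios (sorted): A 46.80, E 45.67, C 42.86, B 24.67, F 2.90, D 2.50
take A (5 @ 234); take E (6 @ 274); take C (7 @ 300); take B (9 @ 222); take 36/39 of F → 104.31. Capacity used 63/63.
Total value = 1134.31

1134.31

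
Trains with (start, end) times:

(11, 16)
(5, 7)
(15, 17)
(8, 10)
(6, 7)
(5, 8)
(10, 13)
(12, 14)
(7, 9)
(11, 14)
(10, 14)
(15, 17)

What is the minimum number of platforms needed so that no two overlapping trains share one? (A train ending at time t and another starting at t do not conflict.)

The answer is the maximum number of intervals overlapping at any instant.
starts: [5, 5, 6, 7, 8, 10, 10, 11, 11, 12, 15, 15]
ends:   [7, 7, 8, 9, 10, 13, 14, 14, 14, 16, 17, 17]
s5→1 s5→2 s6→3 e7→2 e7→1 s7→2 e8→1 s8→2 e9→1 e10→0 s10→1 s10→2 s11→3 s11→4 s12→5  — peak 5.

5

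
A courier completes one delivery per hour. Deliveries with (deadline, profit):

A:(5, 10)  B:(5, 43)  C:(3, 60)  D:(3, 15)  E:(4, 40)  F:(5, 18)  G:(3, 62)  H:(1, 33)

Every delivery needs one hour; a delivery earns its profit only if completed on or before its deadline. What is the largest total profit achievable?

238

By profit: G(d3,62), C(d3,60), B(d5,43), E(d4,40), H(d1,33), F(d5,18), D(d3,15), A(d5,10)
G→slot 3; C→slot 2; B→slot 5; E→slot 4; H→slot 1; F skipped; D skipped; A skipped.
Profit = 33 + 60 + 62 + 40 + 43 = 238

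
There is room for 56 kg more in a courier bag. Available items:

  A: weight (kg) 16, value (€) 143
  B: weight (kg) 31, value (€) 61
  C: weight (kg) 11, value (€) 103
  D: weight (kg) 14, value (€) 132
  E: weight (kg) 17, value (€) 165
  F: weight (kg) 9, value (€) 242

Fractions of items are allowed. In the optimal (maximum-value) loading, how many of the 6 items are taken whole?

4

Sort by value per unit weight and fill in that order.
Ratios (sorted): F 26.89, E 9.71, D 9.43, C 9.36, A 8.94, B 1.97
take F (9 @ 242); take E (17 @ 165); take D (14 @ 132); take C (11 @ 103); take 5/16 of A → 44.69. Capacity used 56/56.
4 item(s) taken whole; one partial (take 5/16 of A).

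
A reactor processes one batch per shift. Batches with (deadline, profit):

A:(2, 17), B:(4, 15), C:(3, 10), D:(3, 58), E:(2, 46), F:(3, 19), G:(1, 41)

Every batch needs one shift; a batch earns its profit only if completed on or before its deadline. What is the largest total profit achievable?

Profit order: D=58 E=46 G=41 F=19 A=17 B=15 C=10
Assign: D→slot 3, E→slot 2, G→slot 1, F skipped, A skipped, B→slot 4, C skipped.
Slots: [1:G] [2:E] [3:D] [4:B]
Profit = 41 + 46 + 58 + 15 = 160

160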